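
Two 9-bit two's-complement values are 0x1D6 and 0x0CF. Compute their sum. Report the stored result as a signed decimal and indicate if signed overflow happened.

0x1D6 = 111010110 = -42 (signed)
0x0CF = 011001111 = 207 (signed)
  111010110
+ 011001111
= 010100101  (discard carry-out 1)
Result 010100101: MSB = 0 → value 165.
Addends have opposite signs, so signed overflow cannot occur.

165; no overflow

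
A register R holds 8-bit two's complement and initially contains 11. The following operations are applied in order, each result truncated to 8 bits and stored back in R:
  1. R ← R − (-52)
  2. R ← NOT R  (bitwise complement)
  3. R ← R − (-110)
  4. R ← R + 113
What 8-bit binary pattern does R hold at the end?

10011111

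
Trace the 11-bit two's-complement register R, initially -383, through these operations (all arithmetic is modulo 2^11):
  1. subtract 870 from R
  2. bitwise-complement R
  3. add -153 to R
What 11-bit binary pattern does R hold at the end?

10001001011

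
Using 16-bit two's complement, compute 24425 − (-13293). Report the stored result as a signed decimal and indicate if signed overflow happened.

-27818; overflow

24425 → 0101111101101001
-13293 → 1100110000010011
Subtract via negate-and-add: invert 1100110000010011 + 1 = 0011001111101101 (i.e. 13293).
  0101111101101001
+ 0011001111101101
= 1001001101010110
Result 1001001101010110: MSB = 1 → 37718 − 65536 = -27818.
Both addends (after negating the subtrahend) are non-negative but the stored result is negative: signed overflow. The true value 24425 − (-13293) = 37718 lies outside [-32768, 32767].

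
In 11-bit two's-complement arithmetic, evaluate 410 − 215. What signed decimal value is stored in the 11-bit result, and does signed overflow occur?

410 → 00110011010
215 → 00011010111
Subtract via negate-and-add: invert 00011010111 + 1 = 11100101001 (i.e. -215).
  00110011010
+ 11100101001
= 00011000011  (discard carry-out 1)
Result 00011000011: MSB = 0 → value 195.
Addends (after negating the subtrahend) have opposite signs, so signed overflow cannot occur.

195; no overflow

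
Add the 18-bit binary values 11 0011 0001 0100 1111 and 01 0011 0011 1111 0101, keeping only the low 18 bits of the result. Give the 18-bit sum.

  110011000101001111
+ 010011001111110101
= 000110010101000100  (discard carry-out 1)

000110010101000100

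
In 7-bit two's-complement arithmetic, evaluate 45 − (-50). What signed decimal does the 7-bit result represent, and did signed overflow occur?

-33; overflow

45 → 0101101
-50 → 1001110
Subtract via negate-and-add: invert 1001110 + 1 = 0110010 (i.e. 50).
  0101101
+ 0110010
= 1011111
Result 1011111: MSB = 1 → 95 − 128 = -33.
Both addends (after negating the subtrahend) are non-negative but the stored result is negative: signed overflow. The true value 45 − (-50) = 95 lies outside [-64, 63].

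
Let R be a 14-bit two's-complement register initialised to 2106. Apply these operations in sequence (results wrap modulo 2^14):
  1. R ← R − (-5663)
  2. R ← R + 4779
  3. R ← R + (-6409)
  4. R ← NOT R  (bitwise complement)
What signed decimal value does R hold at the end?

-6140

Start: R = 2106 = 00100000111010.
R = 2106 − (-5663) = 7769 = 01111001011001
R = 7769 + 4779 = 12548; wraps to -3836 = 11000100000100
R = -3836 + (-6409) = -10245; wraps to 6139 = 01011111111011
R = NOT 01011111111011 = 10100000000100 = -6140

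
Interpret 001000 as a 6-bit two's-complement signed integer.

MSB is 0, so the value is non-negative: 001000 = 8.

8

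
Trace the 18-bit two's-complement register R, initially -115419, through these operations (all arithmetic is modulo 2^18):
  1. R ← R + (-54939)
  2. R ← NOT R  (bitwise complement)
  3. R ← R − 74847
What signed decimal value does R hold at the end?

Start: R = -115419 = 100011110100100101.
R = -115419 + (-54939) = -170358; wraps to 91786 = 010110011010001010
R = NOT 010110011010001010 = 101001100101110101 = -91787
R = -91787 − 74847 = -166634; wraps to 95510 = 010111010100010110

95510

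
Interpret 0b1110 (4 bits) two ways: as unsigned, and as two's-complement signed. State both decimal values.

unsigned = 14, signed = -2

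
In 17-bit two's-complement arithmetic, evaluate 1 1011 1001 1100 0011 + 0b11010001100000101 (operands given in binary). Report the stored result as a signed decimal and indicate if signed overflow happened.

-41784; no overflow

1 1011 1001 1100 0011 → 11011100111000011 = -17981 (signed)
0b11010001100000101 → 11010001100000101 = -23803 (signed)
  11011100111000011
+ 11010001100000101
= 10101110011001000  (discard carry-out 1)
Result 10101110011001000: MSB = 1 → 89288 − 131072 = -41784.
Both addends are negative and so is the stored result: no signed overflow.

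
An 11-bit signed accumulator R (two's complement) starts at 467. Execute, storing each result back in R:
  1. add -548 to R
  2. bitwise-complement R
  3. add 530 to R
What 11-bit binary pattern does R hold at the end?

Start: R = 467 = 00111010011.
R = 467 + (-548) = -81 = 11110101111
R = NOT 11110101111 = 00001010000 = 80
R = 80 + 530 = 610 = 01001100010

01001100010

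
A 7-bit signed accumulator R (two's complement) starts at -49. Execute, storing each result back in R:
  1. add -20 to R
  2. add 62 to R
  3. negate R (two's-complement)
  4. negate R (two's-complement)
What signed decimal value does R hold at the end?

-7

Start: R = -49 = 1001111.
R = -49 + (-20) = -69; wraps to 59 = 0111011
R = 59 + 62 = 121; wraps to -7 = 1111001
R = −(-7) = 7 = 0000111
R = −(7) = -7 = 1111001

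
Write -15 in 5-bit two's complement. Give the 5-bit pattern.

10001

|-15| = 15 = 01111 in 5 bits.
Invert the bits: 10000. Add 1: 10001.
Check: 10001 reads as 17 − 32 = -15.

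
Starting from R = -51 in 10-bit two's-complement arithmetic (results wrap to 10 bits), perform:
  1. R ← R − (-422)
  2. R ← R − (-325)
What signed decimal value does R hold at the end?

Start: R = -51 = 1111001101.
R = -51 − (-422) = 371 = 0101110011
R = 371 − (-325) = 696; wraps to -328 = 1010111000

-328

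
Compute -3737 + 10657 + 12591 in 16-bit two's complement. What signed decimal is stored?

-3737 + 10657 = 6920 (0001101100001000)
6920 + 12591 = 19511 (0100110000110111)

19511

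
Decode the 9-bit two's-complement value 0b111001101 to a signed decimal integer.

MSB is 1, so the value is negative.
Invert: 000110010. Add 1: 000110011 = 51. So the value is −51.

-51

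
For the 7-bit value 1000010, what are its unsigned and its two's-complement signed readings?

Unsigned: 1000010 = 66.
Signed: MSB=1 → 66 − 128 = -62.

unsigned = 66, signed = -62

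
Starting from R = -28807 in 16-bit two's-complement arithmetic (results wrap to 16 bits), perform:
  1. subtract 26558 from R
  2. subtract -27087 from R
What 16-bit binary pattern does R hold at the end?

Start: R = -28807 = 1000111101111001.
R = -28807 − 26558 = -55365; wraps to 10171 = 0010011110111011
R = 10171 − (-27087) = 37258; wraps to -28278 = 1001000110001010

1001000110001010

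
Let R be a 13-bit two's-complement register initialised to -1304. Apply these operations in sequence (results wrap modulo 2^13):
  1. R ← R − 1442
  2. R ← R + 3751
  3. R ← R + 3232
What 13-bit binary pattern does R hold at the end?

1000010001101

Start: R = -1304 = 1101011101000.
R = -1304 − 1442 = -2746 = 1010101000110
R = -2746 + 3751 = 1005 = 0001111101101
R = 1005 + 3232 = 4237; wraps to -3955 = 1000010001101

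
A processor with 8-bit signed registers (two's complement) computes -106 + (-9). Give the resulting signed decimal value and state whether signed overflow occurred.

-115; no overflow

-106 → 10010110
-9 → 11110111
  10010110
+ 11110111
= 10001101  (discard carry-out 1)
Result 10001101: MSB = 1 → 141 − 256 = -115.
Both addends are negative and so is the stored result: no signed overflow.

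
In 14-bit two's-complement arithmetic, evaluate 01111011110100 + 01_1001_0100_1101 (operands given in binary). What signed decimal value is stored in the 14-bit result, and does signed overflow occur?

-1983; overflow

01111011110100 = 7924 (signed)
01_1001_0100_1101 → 01100101001101 = 6477 (signed)
  01111011110100
+ 01100101001101
= 11100001000001
Result 11100001000001: MSB = 1 → 14401 − 16384 = -1983.
Both addends are non-negative but the stored result is negative: signed overflow. The true value 7924 + 6477 = 14401 lies outside [-8192, 8191].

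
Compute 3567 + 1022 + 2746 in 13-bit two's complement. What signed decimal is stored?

3567 + 1022 = 4589 → wraps to -3603 (1000111101101)
-3603 + 2746 = -857 (1110010100111)

-857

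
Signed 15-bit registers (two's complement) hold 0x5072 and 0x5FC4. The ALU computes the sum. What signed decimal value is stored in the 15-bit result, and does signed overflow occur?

0x5072 = 101000001110010 = -12174 (signed)
0x5FC4 = 101111111000100 = -8252 (signed)
  101000001110010
+ 101111111000100
= 011000000110110  (discard carry-out 1)
Result 011000000110110: MSB = 0 → value 12342.
Both addends are negative but the stored result is non-negative: signed overflow. The true value -12174 + (-8252) = -20426 lies outside [-16384, 16383].

12342; overflow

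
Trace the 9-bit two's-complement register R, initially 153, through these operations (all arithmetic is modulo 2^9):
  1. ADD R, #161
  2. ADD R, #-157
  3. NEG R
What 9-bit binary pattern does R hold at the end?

Start: R = 153 = 010011001.
R = 153 + 161 = 314; wraps to -198 = 100111010
R = -198 + (-157) = -355; wraps to 157 = 010011101
R = −(157) = -157 = 101100011

101100011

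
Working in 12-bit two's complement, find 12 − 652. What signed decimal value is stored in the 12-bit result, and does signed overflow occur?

-640; no overflow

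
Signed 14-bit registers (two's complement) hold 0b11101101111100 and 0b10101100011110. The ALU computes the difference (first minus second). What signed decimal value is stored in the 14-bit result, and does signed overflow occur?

0b11101101111100 → 11101101111100 = -1156 (signed)
0b10101100011110 → 10101100011110 = -5346 (signed)
Subtract via negate-and-add: invert 10101100011110 + 1 = 01010011100010 (i.e. 5346).
  11101101111100
+ 01010011100010
= 01000001011110  (discard carry-out 1)
Result 01000001011110: MSB = 0 → value 4190.
Addends (after negating the subtrahend) have opposite signs, so signed overflow cannot occur.

4190; no overflow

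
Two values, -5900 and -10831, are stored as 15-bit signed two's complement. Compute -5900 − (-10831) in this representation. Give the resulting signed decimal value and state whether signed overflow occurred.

-5900 → 110100011110100
-10831 → 101010110110001
Subtract via negate-and-add: invert 101010110110001 + 1 = 010101001001111 (i.e. 10831).
  110100011110100
+ 010101001001111
= 001001101000011  (discard carry-out 1)
Result 001001101000011: MSB = 0 → value 4931.
Addends (after negating the subtrahend) have opposite signs, so signed overflow cannot occur.

4931; no overflow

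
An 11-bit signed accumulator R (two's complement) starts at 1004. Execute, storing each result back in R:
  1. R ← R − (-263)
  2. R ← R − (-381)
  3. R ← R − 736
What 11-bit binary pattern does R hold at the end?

01110010000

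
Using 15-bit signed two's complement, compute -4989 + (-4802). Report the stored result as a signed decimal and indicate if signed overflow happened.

-9791; no overflow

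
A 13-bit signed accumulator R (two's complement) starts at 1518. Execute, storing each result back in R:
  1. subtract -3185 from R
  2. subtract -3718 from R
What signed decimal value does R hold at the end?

229

Start: R = 1518 = 0010111101110.
R = 1518 − (-3185) = 4703; wraps to -3489 = 1001001011111
R = -3489 − (-3718) = 229 = 0000011100101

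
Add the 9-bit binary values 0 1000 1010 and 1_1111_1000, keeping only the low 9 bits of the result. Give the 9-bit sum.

  010001010
+ 111111000
= 010000010  (discard carry-out 1)

010000010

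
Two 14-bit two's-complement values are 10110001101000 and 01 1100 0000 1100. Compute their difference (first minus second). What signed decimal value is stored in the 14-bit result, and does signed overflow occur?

4188; overflow

10110001101000 = -5016 (signed)
01 1100 0000 1100 → 01110000001100 = 7180 (signed)
Subtract via negate-and-add: invert 01110000001100 + 1 = 10001111110100 (i.e. -7180).
  10110001101000
+ 10001111110100
= 01000001011100  (discard carry-out 1)
Result 01000001011100: MSB = 0 → value 4188.
Both addends (after negating the subtrahend) are negative but the stored result is non-negative: signed overflow. The true value -5016 − 7180 = -12196 lies outside [-8192, 8191].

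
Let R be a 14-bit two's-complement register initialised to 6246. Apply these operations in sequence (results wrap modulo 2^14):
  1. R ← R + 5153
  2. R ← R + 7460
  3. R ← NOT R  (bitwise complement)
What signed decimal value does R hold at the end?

-2476

Start: R = 6246 = 01100001100110.
R = 6246 + 5153 = 11399; wraps to -4985 = 10110010000111
R = -4985 + 7460 = 2475 = 00100110101011
R = NOT 00100110101011 = 11011001010100 = -2476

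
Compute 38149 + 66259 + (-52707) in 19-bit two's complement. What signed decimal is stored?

38149 + 66259 = 104408 (0011001011111011000)
104408 + (-52707) = 51701 (0001100100111110101)

51701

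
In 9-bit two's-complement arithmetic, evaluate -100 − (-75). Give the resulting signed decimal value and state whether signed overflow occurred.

-25; no overflow

-100 → 110011100
-75 → 110110101
Subtract via negate-and-add: invert 110110101 + 1 = 001001011 (i.e. 75).
  110011100
+ 001001011
= 111100111
Result 111100111: MSB = 1 → 487 − 512 = -25.
Addends (after negating the subtrahend) have opposite signs, so signed overflow cannot occur.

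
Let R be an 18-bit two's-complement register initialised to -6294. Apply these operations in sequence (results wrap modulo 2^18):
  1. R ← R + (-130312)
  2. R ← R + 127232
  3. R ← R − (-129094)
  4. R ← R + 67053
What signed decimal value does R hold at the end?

-75371

Start: R = -6294 = 111110011101101010.
R = -6294 + (-130312) = -136606; wraps to 125538 = 011110101001100010
R = 125538 + 127232 = 252770; wraps to -9374 = 111101101101100010
R = -9374 − (-129094) = 119720 = 011101001110101000
R = 119720 + 67053 = 186773; wraps to -75371 = 101101100110010101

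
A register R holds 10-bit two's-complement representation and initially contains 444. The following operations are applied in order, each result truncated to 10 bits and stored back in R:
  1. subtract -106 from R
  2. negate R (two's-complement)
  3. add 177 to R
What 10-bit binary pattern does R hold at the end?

1010001011

Start: R = 444 = 0110111100.
R = 444 − (-106) = 550; wraps to -474 = 1000100110
R = −(-474) = 474 = 0111011010
R = 474 + 177 = 651; wraps to -373 = 1010001011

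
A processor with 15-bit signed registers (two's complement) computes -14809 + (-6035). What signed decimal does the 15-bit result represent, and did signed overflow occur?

11924; overflow

-14809 → 100011000100111
-6035 → 110100001101101
  100011000100111
+ 110100001101101
= 010111010010100  (discard carry-out 1)
Result 010111010010100: MSB = 0 → value 11924.
Both addends are negative but the stored result is non-negative: signed overflow. The true value -14809 + (-6035) = -20844 lies outside [-16384, 16383].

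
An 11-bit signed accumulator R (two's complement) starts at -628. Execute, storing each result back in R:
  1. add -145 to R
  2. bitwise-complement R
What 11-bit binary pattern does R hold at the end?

01100000100

Start: R = -628 = 10110001100.
R = -628 + (-145) = -773 = 10011111011
R = NOT 10011111011 = 01100000100 = 772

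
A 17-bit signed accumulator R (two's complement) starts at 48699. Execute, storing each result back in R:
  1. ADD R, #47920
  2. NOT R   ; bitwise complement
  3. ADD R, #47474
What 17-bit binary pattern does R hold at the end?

Start: R = 48699 = 01011111000111011.
R = 48699 + 47920 = 96619; wraps to -34453 = 10111100101101011
R = NOT 10111100101101011 = 01000011010010100 = 34452
R = 34452 + 47474 = 81926; wraps to -49146 = 10100000000000110

10100000000000110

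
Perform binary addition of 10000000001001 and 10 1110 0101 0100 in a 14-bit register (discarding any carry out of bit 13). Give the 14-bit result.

  10000000001001
+ 10111001010100
= 00111001011101  (discard carry-out 1)

00111001011101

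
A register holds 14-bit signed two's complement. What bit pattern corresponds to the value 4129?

01000000100001

4129 is non-negative, so write it directly in 14 bits: 01000000100001.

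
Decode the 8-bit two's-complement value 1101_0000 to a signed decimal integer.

MSB is 1, so the value is negative.
Invert: 00101111. Add 1: 00110000 = 48. So the value is −48.

-48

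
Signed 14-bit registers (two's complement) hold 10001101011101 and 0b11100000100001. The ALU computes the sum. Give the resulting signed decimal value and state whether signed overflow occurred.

10001101011101 = -7331 (signed)
0b11100000100001 → 11100000100001 = -2015 (signed)
  10001101011101
+ 11100000100001
= 01101101111110  (discard carry-out 1)
Result 01101101111110: MSB = 0 → value 7038.
Both addends are negative but the stored result is non-negative: signed overflow. The true value -7331 + (-2015) = -9346 lies outside [-8192, 8191].

7038; overflow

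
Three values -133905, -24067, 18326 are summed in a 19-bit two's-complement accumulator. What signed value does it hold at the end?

-139646

-133905 + (-24067) = -157972 (1011001011011101100)
-157972 + 18326 = -139646 (1011101111010000010)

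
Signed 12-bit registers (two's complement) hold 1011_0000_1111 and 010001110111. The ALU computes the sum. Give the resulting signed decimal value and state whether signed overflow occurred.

-122; no overflow

1011_0000_1111 → 101100001111 = -1265 (signed)
010001110111 = 1143 (signed)
  101100001111
+ 010001110111
= 111110000110
Result 111110000110: MSB = 1 → 3974 − 4096 = -122.
Addends have opposite signs, so signed overflow cannot occur.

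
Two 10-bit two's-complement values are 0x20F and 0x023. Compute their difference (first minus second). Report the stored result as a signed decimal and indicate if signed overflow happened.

492; overflow

0x20F = 1000001111 = -497 (signed)
0x023 = 0000100011 = 35 (signed)
Subtract via negate-and-add: invert 0000100011 + 1 = 1111011101 (i.e. -35).
  1000001111
+ 1111011101
= 0111101100  (discard carry-out 1)
Result 0111101100: MSB = 0 → value 492.
Both addends (after negating the subtrahend) are negative but the stored result is non-negative: signed overflow. The true value -497 − 35 = -532 lies outside [-512, 511].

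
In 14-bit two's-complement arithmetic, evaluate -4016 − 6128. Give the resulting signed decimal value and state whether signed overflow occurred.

-4016 → 11000001010000
6128 → 01011111110000
Subtract via negate-and-add: invert 01011111110000 + 1 = 10100000010000 (i.e. -6128).
  11000001010000
+ 10100000010000
= 01100001100000  (discard carry-out 1)
Result 01100001100000: MSB = 0 → value 6240.
Both addends (after negating the subtrahend) are negative but the stored result is non-negative: signed overflow. The true value -4016 − 6128 = -10144 lies outside [-8192, 8191].

6240; overflow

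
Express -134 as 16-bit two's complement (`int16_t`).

1111111101111010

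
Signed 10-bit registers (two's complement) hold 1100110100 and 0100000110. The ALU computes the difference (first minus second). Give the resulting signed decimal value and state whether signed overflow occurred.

1100110100 = -204 (signed)
0100000110 = 262 (signed)
Subtract via negate-and-add: invert 0100000110 + 1 = 1011111010 (i.e. -262).
  1100110100
+ 1011111010
= 1000101110  (discard carry-out 1)
Result 1000101110: MSB = 1 → 558 − 1024 = -466.
Both addends (after negating the subtrahend) are negative and so is the stored result: no signed overflow.

-466; no overflow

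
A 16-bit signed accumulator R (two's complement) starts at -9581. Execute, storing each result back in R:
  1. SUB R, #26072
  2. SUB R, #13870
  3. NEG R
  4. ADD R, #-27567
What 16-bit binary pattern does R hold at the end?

0101010111000100

Start: R = -9581 = 1101101010010011.
R = -9581 − 26072 = -35653; wraps to 29883 = 0111010010111011
R = 29883 − 13870 = 16013 = 0011111010001101
R = −(16013) = -16013 = 1100000101110011
R = -16013 + (-27567) = -43580; wraps to 21956 = 0101010111000100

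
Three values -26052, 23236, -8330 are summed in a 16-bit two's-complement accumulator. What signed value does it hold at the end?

-11146

-26052 + 23236 = -2816 (1111010100000000)
-2816 + (-8330) = -11146 (1101010001110110)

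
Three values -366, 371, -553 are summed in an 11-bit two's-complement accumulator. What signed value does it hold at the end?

-366 + 371 = 5 (00000000101)
5 + (-553) = -548 (10111011100)

-548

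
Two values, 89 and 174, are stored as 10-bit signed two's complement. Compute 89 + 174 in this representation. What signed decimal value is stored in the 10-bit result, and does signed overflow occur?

263; no overflow

89 → 0001011001
174 → 0010101110
  0001011001
+ 0010101110
= 0100000111
Result 0100000111: MSB = 0 → value 263.
Both addends are non-negative and so is the stored result: no signed overflow.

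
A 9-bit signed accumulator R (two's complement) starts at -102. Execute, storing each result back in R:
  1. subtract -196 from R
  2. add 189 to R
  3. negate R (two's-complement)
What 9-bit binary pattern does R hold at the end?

Start: R = -102 = 110011010.
R = -102 − (-196) = 94 = 001011110
R = 94 + 189 = 283; wraps to -229 = 100011011
R = −(-229) = 229 = 011100101

011100101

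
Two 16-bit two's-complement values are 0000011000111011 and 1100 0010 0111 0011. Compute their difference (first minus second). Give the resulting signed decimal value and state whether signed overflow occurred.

17352; no overflow

0000011000111011 = 1595 (signed)
1100 0010 0111 0011 → 1100001001110011 = -15757 (signed)
Subtract via negate-and-add: invert 1100001001110011 + 1 = 0011110110001101 (i.e. 15757).
  0000011000111011
+ 0011110110001101
= 0100001111001000
Result 0100001111001000: MSB = 0 → value 17352.
Both addends (after negating the subtrahend) are non-negative and so is the stored result: no signed overflow.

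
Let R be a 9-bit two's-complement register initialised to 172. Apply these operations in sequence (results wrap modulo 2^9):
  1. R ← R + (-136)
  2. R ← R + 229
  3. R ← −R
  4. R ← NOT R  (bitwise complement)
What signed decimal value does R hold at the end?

Start: R = 172 = 010101100.
R = 172 + (-136) = 36 = 000100100
R = 36 + 229 = 265; wraps to -247 = 100001001
R = −(-247) = 247 = 011110111
R = NOT 011110111 = 100001000 = -248

-248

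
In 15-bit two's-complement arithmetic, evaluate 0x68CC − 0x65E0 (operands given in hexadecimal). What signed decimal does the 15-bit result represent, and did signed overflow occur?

748; no overflow

0x68CC = 110100011001100 = -5940 (signed)
0x65E0 = 110010111100000 = -6688 (signed)
Subtract via negate-and-add: invert 110010111100000 + 1 = 001101000100000 (i.e. 6688).
  110100011001100
+ 001101000100000
= 000001011101100  (discard carry-out 1)
Result 000001011101100: MSB = 0 → value 748.
Addends (after negating the subtrahend) have opposite signs, so signed overflow cannot occur.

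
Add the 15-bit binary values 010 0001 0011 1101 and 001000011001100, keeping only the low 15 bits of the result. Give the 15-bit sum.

011001000001001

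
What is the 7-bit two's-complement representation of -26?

1100110

|-26| = 26 = 0011010 in 7 bits.
Invert the bits: 1100101. Add 1: 1100110.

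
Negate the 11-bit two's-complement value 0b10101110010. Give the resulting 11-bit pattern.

Invert: 01010001101. Add 1: 01010001110.

01010001110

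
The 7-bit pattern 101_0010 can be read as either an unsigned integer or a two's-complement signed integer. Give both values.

Unsigned: 1010010 = 82.
Signed: MSB=1 → 82 − 128 = -46.

unsigned = 82, signed = -46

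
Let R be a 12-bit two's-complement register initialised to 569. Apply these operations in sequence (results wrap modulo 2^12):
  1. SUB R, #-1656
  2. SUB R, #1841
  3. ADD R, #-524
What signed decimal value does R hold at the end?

-140

Start: R = 569 = 001000111001.
R = 569 − (-1656) = 2225; wraps to -1871 = 100010110001
R = -1871 − 1841 = -3712; wraps to 384 = 000110000000
R = 384 + (-524) = -140 = 111101110100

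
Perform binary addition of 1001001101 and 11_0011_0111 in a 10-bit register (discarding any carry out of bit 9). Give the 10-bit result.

0110000100

  1001001101
+ 1100110111
= 0110000100  (discard carry-out 1)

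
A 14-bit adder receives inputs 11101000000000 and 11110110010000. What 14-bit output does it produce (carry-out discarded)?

  11101000000000
+ 11110110010000
= 11011110010000  (discard carry-out 1)

11011110010000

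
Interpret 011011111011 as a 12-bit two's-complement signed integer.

MSB is 0, so the value is non-negative: 011011111011 = 1787.

1787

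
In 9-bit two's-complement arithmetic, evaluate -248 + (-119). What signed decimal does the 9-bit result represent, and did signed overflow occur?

145; overflow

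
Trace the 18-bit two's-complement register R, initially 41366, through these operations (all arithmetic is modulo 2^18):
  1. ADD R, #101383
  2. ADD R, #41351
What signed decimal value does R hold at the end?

-78044

Start: R = 41366 = 001010000110010110.
R = 41366 + 101383 = 142749; wraps to -119395 = 100010110110011101
R = -119395 + 41351 = -78044 = 101100111100100100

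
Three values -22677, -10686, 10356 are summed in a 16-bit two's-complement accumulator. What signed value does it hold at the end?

-23007

-22677 + (-10686) = -33363 → wraps to 32173 (0111110110101101)
32173 + 10356 = 42529 → wraps to -23007 (1010011000100001)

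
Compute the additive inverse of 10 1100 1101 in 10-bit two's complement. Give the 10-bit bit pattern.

0100110011

Invert: 0100110010. Add 1: 0100110011.
Check: 1011001101 = -307, 0100110011 = 307.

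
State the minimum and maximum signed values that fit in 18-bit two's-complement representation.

min = -131072, max = 131071

Minimum: −2^17 = -131072.
Maximum: 2^17 − 1 = 131071.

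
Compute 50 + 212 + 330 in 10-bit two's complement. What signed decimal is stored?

-432

50 + 212 = 262 (0100000110)
262 + 330 = 592 → wraps to -432 (1001010000)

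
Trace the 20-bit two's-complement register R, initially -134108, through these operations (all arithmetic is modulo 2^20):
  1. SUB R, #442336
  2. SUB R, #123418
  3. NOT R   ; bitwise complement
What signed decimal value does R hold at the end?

Start: R = -134108 = 11011111010000100100.
R = -134108 − 442336 = -576444; wraps to 472132 = 01110011010001000100
R = 472132 − 123418 = 348714 = 01010101001000101010
R = NOT 01010101001000101010 = 10101010110111010101 = -348715

-348715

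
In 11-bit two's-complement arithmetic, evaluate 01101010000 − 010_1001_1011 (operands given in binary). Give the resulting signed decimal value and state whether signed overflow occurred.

181; no overflow

01101010000 = 848 (signed)
010_1001_1011 → 01010011011 = 667 (signed)
Subtract via negate-and-add: invert 01010011011 + 1 = 10101100101 (i.e. -667).
  01101010000
+ 10101100101
= 00010110101  (discard carry-out 1)
Result 00010110101: MSB = 0 → value 181.
Addends (after negating the subtrahend) have opposite signs, so signed overflow cannot occur.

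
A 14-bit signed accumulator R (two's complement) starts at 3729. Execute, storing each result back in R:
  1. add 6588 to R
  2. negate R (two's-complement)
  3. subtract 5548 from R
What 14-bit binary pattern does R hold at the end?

Start: R = 3729 = 00111010010001.
R = 3729 + 6588 = 10317; wraps to -6067 = 10100001001101
R = −(-6067) = 6067 = 01011110110011
R = 6067 − 5548 = 519 = 00001000000111

00001000000111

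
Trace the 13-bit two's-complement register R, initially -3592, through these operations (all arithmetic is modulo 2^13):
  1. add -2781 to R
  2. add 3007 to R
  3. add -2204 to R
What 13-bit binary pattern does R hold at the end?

0101000111110

Start: R = -3592 = 1000111111000.
R = -3592 + (-2781) = -6373; wraps to 1819 = 0011100011011
R = 1819 + 3007 = 4826; wraps to -3366 = 1001011011010
R = -3366 + (-2204) = -5570; wraps to 2622 = 0101000111110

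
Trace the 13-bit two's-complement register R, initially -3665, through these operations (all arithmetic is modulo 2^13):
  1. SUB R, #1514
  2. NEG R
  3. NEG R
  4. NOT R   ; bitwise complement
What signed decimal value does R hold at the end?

-3014

Start: R = -3665 = 1000110101111.
R = -3665 − 1514 = -5179; wraps to 3013 = 0101111000101
R = −(3013) = -3013 = 1010000111011
R = −(-3013) = 3013 = 0101111000101
R = NOT 0101111000101 = 1010000111010 = -3014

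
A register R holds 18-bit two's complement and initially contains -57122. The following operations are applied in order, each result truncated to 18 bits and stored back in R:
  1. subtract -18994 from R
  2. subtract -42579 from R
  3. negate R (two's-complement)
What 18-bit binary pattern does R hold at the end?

111110111010011101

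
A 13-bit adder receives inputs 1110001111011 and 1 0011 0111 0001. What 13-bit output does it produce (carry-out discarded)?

  1110001111011
+ 1001101110001
= 0111111101100  (discard carry-out 1)

0111111101100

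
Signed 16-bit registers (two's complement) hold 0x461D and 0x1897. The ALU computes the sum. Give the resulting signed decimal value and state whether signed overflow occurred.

24244; no overflow

0x461D = 0100011000011101 = 17949 (signed)
0x1897 = 0001100010010111 = 6295 (signed)
  0100011000011101
+ 0001100010010111
= 0101111010110100
Result 0101111010110100: MSB = 0 → value 24244.
Both addends are non-negative and so is the stored result: no signed overflow.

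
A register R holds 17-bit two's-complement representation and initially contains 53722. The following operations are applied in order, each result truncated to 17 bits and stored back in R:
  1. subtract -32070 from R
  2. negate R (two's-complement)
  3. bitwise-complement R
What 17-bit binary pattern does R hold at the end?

Start: R = 53722 = 01101000111011010.
R = 53722 − (-32070) = 85792; wraps to -45280 = 10100111100100000
R = −(-45280) = 45280 = 01011000011100000
R = NOT 01011000011100000 = 10100111100011111 = -45281

10100111100011111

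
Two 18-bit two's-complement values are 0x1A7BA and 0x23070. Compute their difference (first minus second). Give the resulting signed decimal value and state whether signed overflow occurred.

-34998; overflow

0x1A7BA = 011010011110111010 = 108474 (signed)
0x23070 = 100011000001110000 = -118672 (signed)
Subtract via negate-and-add: invert 100011000001110000 + 1 = 011100111110010000 (i.e. 118672).
  011010011110111010
+ 011100111110010000
= 110111011101001010
Result 110111011101001010: MSB = 1 → 227146 − 262144 = -34998.
Both addends (after negating the subtrahend) are non-negative but the stored result is negative: signed overflow. The true value 108474 − (-118672) = 227146 lies outside [-131072, 131071].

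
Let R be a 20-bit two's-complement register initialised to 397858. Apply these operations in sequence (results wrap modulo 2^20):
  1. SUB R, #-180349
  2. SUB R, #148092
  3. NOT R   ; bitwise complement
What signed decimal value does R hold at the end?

-430116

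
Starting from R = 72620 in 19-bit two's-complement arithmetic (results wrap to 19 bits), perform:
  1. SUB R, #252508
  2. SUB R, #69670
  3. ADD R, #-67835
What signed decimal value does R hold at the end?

206895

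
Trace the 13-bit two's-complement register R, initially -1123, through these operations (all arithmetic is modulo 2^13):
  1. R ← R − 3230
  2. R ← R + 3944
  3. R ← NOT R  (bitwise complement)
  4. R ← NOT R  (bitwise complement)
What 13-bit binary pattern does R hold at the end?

1111001100111

Start: R = -1123 = 1101110011101.
R = -1123 − 3230 = -4353; wraps to 3839 = 0111011111111
R = 3839 + 3944 = 7783; wraps to -409 = 1111001100111
R = NOT 1111001100111 = 0000110011000 = 408
R = NOT 0000110011000 = 1111001100111 = -409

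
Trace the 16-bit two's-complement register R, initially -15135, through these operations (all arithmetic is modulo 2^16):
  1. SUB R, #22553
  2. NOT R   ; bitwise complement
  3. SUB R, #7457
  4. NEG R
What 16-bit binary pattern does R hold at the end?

1000100111101010

Start: R = -15135 = 1100010011100001.
R = -15135 − 22553 = -37688; wraps to 27848 = 0110110011001000
R = NOT 0110110011001000 = 1001001100110111 = -27849
R = -27849 − 7457 = -35306; wraps to 30230 = 0111011000010110
R = −(30230) = -30230 = 1000100111101010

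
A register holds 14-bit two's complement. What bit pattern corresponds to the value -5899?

10100011110101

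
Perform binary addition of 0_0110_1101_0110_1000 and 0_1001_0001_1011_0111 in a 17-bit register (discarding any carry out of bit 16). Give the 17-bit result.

01111111100011111

  00110110101101000
+ 01001000110110111
= 01111111100011111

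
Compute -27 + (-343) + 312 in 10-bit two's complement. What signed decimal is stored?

-27 + (-343) = -370 (1010001110)
-370 + 312 = -58 (1111000110)

-58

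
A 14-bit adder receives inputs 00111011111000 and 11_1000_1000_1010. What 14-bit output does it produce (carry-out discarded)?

  00111011111000
+ 11100010001010
= 00011110000010  (discard carry-out 1)

00011110000010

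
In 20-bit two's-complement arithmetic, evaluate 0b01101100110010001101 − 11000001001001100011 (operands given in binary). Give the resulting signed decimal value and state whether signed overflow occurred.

-345558; overflow

0b01101100110010001101 → 01101100110010001101 = 445581 (signed)
11000001001001100011 = -257437 (signed)
Subtract via negate-and-add: invert 11000001001001100011 + 1 = 00111110110110011101 (i.e. 257437).
  01101100110010001101
+ 00111110110110011101
= 10101011101000101010
Result 10101011101000101010: MSB = 1 → 703018 − 1048576 = -345558.
Both addends (after negating the subtrahend) are non-negative but the stored result is negative: signed overflow. The true value 445581 − (-257437) = 703018 lies outside [-524288, 524287].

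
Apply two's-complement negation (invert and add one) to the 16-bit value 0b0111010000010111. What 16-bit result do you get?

1000101111101001

Invert: 1000101111101000. Add 1: 1000101111101001.
Check: 0111010000010111 = 29719, 1000101111101001 = -29719.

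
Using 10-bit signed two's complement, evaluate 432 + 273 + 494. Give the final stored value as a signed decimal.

175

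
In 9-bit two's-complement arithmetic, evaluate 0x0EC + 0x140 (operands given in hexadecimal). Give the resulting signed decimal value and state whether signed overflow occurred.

44; no overflow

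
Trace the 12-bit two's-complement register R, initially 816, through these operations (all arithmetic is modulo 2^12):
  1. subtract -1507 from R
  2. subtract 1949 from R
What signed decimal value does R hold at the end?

Start: R = 816 = 001100110000.
R = 816 − (-1507) = 2323; wraps to -1773 = 100100010011
R = -1773 − 1949 = -3722; wraps to 374 = 000101110110

374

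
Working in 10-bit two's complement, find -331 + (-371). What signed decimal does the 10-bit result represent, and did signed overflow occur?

322; overflow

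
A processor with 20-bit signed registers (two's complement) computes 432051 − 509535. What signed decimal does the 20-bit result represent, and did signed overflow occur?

432051 → 01101001011110110011
509535 → 01111100011001011111
Subtract via negate-and-add: invert 01111100011001011111 + 1 = 10000011100110100001 (i.e. -509535).
  01101001011110110011
+ 10000011100110100001
= 11101101000101010100
Result 11101101000101010100: MSB = 1 → 971092 − 1048576 = -77484.
Addends (after negating the subtrahend) have opposite signs, so signed overflow cannot occur.

-77484; no overflow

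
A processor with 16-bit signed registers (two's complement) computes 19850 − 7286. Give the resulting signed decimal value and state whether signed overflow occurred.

19850 → 0100110110001010
7286 → 0001110001110110
Subtract via negate-and-add: invert 0001110001110110 + 1 = 1110001110001010 (i.e. -7286).
  0100110110001010
+ 1110001110001010
= 0011000100010100  (discard carry-out 1)
Result 0011000100010100: MSB = 0 → value 12564.
Addends (after negating the subtrahend) have opposite signs, so signed overflow cannot occur.

12564; no overflow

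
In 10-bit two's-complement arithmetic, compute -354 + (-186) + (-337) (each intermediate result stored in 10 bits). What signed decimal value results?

147

-354 + (-186) = -540 → wraps to 484 (0111100100)
484 + (-337) = 147 (0010010011)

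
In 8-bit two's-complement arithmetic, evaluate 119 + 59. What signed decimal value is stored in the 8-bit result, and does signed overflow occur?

-78; overflow

119 → 01110111
59 → 00111011
  01110111
+ 00111011
= 10110010
Result 10110010: MSB = 1 → 178 − 256 = -78.
Both addends are non-negative but the stored result is negative: signed overflow. The true value 119 + 59 = 178 lies outside [-128, 127].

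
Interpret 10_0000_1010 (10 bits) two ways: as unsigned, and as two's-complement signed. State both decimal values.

unsigned = 522, signed = -502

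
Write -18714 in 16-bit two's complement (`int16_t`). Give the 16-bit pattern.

1011011011100110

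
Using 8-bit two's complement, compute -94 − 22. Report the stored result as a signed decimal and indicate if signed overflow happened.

-116; no overflow

-94 → 10100010
22 → 00010110
Subtract via negate-and-add: invert 00010110 + 1 = 11101010 (i.e. -22).
  10100010
+ 11101010
= 10001100  (discard carry-out 1)
Result 10001100: MSB = 1 → 140 − 256 = -116.
Both addends (after negating the subtrahend) are negative and so is the stored result: no signed overflow.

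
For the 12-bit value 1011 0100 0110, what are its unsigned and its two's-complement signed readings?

unsigned = 2886, signed = -1210

Unsigned: 101101000110 = 2886.
Signed: MSB=1 → 2886 − 4096 = -1210.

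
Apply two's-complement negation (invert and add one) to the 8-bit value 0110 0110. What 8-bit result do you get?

10011010

Invert: 10011001. Add 1: 10011010.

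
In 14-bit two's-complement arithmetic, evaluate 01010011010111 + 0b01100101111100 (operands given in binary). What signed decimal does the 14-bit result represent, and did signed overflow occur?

-4525; overflow

01010011010111 = 5335 (signed)
0b01100101111100 → 01100101111100 = 6524 (signed)
  01010011010111
+ 01100101111100
= 10111001010011
Result 10111001010011: MSB = 1 → 11859 − 16384 = -4525.
Both addends are non-negative but the stored result is negative: signed overflow. The true value 5335 + 6524 = 11859 lies outside [-8192, 8191].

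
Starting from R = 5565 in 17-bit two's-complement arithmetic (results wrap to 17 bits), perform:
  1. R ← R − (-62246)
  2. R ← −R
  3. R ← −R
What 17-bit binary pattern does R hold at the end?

Start: R = 5565 = 00001010110111101.
R = 5565 − (-62246) = 67811; wraps to -63261 = 10000100011100011
R = −(-63261) = 63261 = 01111011100011101
R = −(63261) = -63261 = 10000100011100011

10000100011100011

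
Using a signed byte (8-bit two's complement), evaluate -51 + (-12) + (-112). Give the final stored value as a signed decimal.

81

-51 + (-12) = -63 (11000001)
-63 + (-112) = -175 → wraps to 81 (01010001)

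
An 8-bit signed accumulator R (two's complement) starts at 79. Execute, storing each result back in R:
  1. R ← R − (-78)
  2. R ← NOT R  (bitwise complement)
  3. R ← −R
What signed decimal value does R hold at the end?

Start: R = 79 = 01001111.
R = 79 − (-78) = 157; wraps to -99 = 10011101
R = NOT 10011101 = 01100010 = 98
R = −(98) = -98 = 10011110

-98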